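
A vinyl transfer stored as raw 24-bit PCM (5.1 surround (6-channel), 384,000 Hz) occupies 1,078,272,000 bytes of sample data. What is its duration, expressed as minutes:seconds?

Byte rate = 384,000 × 3 × 6 = 6,912,000 bytes/s.
Duration = 1,078,272,000 / 6,912,000 = 156 s.
156 s = 2:36.

2:36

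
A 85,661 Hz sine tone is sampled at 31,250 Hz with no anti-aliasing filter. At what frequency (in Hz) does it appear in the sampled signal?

Nyquist = 31,250/2 = 15,625 Hz; 85,661 Hz exceeds it.
Alias = |85,661 − 3×31,250| = |85,661 − 93,750| = 8,089 Hz.

8,089 Hz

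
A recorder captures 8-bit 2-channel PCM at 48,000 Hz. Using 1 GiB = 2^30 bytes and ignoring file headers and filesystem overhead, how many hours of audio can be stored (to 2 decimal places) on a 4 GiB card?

Uncompressed byte rate = 48,000 × 1 × 2 = 96,000 bytes/s.
Capacity = 4 × 1,073,741,824 = 4,294,967,296 bytes.
4,294,967,296 / 96,000 ≈ 44739.24 s → 12.43 hours.

12.43 hours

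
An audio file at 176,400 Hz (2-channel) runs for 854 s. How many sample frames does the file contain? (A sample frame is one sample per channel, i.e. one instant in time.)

176,400 samples/s × 854 s = 150,645,600 frames.

150,645,600 sample frames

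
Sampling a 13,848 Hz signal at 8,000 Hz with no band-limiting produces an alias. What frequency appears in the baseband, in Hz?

2,152 Hz

Nyquist = 8,000/2 = 4,000 Hz; 13,848 Hz exceeds it.
Alias = |13,848 − 2×8,000| = |13,848 − 16,000| = 2,152 Hz.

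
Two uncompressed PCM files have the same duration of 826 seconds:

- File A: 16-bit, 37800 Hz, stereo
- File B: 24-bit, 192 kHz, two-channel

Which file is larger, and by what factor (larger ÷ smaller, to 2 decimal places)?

File B, by a factor of 7.62

File A: 37,800 × 2 × 2 = 151,200 bytes/s.
File B: 192,000 × 3 × 2 = 1,152,000 bytes/s.
File B is larger; ratio = 951,552,000 / 124,891,200 = 7.62.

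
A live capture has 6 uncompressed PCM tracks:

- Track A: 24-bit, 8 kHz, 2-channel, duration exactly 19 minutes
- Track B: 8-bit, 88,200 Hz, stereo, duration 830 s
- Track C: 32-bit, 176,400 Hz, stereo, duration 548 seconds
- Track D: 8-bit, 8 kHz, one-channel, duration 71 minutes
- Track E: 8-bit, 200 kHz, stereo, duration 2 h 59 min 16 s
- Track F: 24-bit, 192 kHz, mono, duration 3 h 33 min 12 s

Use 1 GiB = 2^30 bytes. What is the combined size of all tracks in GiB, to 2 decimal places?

Track A: exactly 19 minutes = 1,140 s; 8,000 × 1,140 × 3 × 2 = 54,720,000 bytes.
Track B: 88,200 × 830 × 1 × 2 = 146,412,000 bytes.
Track C: 176,400 × 548 × 4 × 2 = 773,337,600 bytes.
Track D: 71 minutes = 4,260 s; 8,000 × 4,260 × 1 × 1 = 34,080,000 bytes.
Track E: 2 h 59 min 16 s = 10,756 s; 200,000 × 10,756 × 1 × 2 = 4,302,400,000 bytes.
Track F: 3 h 33 min 12 s = 12,792 s; 192,000 × 12,792 × 3 × 1 = 7,368,192,000 bytes.
Total = 12,679,141,600 bytes = 11.81 GiB.

11.81 GiB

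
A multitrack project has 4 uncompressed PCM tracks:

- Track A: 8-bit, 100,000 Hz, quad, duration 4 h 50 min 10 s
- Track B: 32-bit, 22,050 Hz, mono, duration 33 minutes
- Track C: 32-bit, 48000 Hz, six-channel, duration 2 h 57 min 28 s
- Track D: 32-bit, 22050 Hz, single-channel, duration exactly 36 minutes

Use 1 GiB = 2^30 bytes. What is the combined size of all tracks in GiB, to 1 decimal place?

Track A: 4 h 50 min 10 s = 17,410 s; 100,000 × 17,410 × 1 × 4 = 6,964,000,000 bytes.
Track B: 33 minutes = 1,980 s; 22,050 × 1,980 × 4 × 1 = 174,636,000 bytes.
Track C: 2 h 57 min 28 s = 10,648 s; 48,000 × 10,648 × 4 × 6 = 12,266,496,000 bytes.
Track D: exactly 36 minutes = 2,160 s; 22,050 × 2,160 × 4 × 1 = 190,512,000 bytes.
Total = 19,595,644,000 bytes = 18.2 GiB.

18.2 GiB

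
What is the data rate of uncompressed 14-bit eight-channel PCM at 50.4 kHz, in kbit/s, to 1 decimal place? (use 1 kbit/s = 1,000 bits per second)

5644.8 kbit/s

Bit rate = 50,400 × 14 × 8 = 5,644,800 bits/s.
= 5644.8 kbit/s.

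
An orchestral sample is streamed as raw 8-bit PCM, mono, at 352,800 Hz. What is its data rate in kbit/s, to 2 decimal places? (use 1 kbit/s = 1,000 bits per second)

2822.40 kbit/s

Bit rate = 352,800 × 8 × 1 = 2,822,400 bits/s.
= 2822.40 kbit/s.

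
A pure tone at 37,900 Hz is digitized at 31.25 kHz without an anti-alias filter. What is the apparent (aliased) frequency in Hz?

6,650 Hz

Nyquist = 31,250/2 = 15,625 Hz; 37,900 Hz exceeds it.
Alias = |37,900 − 1×31,250| = |37,900 − 31,250| = 6,650 Hz.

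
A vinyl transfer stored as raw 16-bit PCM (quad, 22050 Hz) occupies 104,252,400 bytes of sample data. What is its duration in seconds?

591 seconds

Byte rate = 22,050 × 2 × 4 = 176,400 bytes/s.
Duration = 104,252,400 / 176,400 = 591 s.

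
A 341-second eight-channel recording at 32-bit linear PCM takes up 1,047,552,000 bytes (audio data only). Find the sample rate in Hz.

96,000 Hz

Bytes = sample_rate × seconds × bytes_per_sample × channels.
sample_rate = 1,047,552,000 / (341 × 4 × 8) = 1,047,552,000 / 10,912 = 96,000 Hz.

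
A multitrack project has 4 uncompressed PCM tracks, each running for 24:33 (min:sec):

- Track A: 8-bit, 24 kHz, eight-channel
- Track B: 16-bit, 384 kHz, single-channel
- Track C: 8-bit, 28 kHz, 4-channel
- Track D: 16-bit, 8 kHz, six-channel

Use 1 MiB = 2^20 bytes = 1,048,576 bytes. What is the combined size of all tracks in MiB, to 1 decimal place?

1640.8 MiB

24:33 (min:sec) = 1,473 s.
Track A: 24,000 × 1,473 × 1 × 8 = 282,816,000 bytes.
Track B: 384,000 × 1,473 × 2 × 1 = 1,131,264,000 bytes.
Track C: 28,000 × 1,473 × 1 × 4 = 164,976,000 bytes.
Track D: 8,000 × 1,473 × 2 × 6 = 141,408,000 bytes.
Total = 1,720,464,000 bytes = 1640.8 MiB.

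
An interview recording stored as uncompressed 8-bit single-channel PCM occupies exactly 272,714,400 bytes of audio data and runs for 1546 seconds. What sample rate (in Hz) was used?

Bytes = sample_rate × seconds × bytes_per_sample × channels.
sample_rate = 272,714,400 / (1,546 × 1 × 1) = 272,714,400 / 1,546 = 176,400 Hz.

176,400 Hz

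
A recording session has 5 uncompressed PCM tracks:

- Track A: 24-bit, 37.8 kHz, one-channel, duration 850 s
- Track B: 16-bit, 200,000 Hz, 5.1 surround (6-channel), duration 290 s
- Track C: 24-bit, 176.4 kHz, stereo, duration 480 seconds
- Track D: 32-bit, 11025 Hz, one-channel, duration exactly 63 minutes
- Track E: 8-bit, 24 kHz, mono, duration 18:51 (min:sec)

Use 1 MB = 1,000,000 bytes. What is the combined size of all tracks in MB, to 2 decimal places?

Track A: 37,800 × 850 × 3 × 1 = 96,390,000 bytes.
Track B: 200,000 × 290 × 2 × 6 = 696,000,000 bytes.
Track C: 176,400 × 480 × 3 × 2 = 508,032,000 bytes.
Track D: exactly 63 minutes = 3,780 s; 11,025 × 3,780 × 4 × 1 = 166,698,000 bytes.
Track E: 18:51 (min:sec) = 1,131 s; 24,000 × 1,131 × 1 × 1 = 27,144,000 bytes.
Total = 1,494,264,000 bytes = 1494.26 MB.

1494.26 MB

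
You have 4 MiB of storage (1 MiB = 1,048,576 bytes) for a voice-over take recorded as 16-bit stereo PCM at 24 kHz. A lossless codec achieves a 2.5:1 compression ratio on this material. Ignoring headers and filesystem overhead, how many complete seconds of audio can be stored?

Uncompressed byte rate = 24,000 × 2 × 2 = 96,000 bytes/s.
After 2.5:1 compression, effective rate ≈ 38400 bytes/s.
Capacity = 4 × 1,048,576 = 4,194,304 bytes.
4,194,304 / effective rate ≈ 109.23 s → 109 seconds.

109 seconds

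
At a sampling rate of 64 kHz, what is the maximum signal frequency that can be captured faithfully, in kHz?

32 kHz

Nyquist frequency = sample rate / 2 = 64,000 / 2 = 32 kHz.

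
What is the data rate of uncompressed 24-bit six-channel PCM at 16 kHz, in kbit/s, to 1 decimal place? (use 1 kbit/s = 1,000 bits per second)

2304.0 kbit/s

Bit rate = 16,000 × 24 × 6 = 2,304,000 bits/s.
= 2304.0 kbit/s.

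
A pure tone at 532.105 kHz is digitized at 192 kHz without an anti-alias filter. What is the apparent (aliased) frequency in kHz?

43.895 kHz

Nyquist = 192,000/2 = 96,000 Hz; 532,105 Hz exceeds it.
Alias = |532,105 − 3×192,000| = |532,105 − 576,000| = 43,895 Hz = 43.895 kHz.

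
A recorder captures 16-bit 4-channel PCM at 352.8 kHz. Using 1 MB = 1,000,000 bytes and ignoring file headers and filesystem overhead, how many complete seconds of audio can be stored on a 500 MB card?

177 seconds

Uncompressed byte rate = 352,800 × 2 × 4 = 2,822,400 bytes/s.
Capacity = 500 × 1,000,000 = 500,000,000 bytes.
500,000,000 / 2,822,400 ≈ 177.15 s → 177 seconds.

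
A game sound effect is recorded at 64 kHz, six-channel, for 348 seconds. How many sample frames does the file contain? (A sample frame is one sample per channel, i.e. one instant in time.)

22,272,000 sample frames

64,000 samples/s × 348 s = 22,272,000 frames.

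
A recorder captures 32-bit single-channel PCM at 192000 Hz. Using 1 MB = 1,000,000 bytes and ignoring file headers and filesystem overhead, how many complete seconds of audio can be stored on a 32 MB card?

Uncompressed byte rate = 192,000 × 4 × 1 = 768,000 bytes/s.
Capacity = 32 × 1,000,000 = 32,000,000 bytes.
32,000,000 / 768,000 ≈ 41.67 s → 41 seconds.

41 seconds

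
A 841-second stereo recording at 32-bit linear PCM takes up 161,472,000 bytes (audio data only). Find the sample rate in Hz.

Bytes = sample_rate × seconds × bytes_per_sample × channels.
sample_rate = 161,472,000 / (841 × 4 × 2) = 161,472,000 / 6,728 = 24,000 Hz.

24,000 Hz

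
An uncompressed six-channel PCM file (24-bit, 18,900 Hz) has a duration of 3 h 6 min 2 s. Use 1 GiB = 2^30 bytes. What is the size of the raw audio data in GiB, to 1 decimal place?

3.5 GiB

Duration = 3 h 6 min 2 s = 11,162 s.
Bytes = 18,900 samples/s × 11,162 s × 3 bytes/sample × 6 ch = 3,797,312,400 bytes.
3,797,312,400 / 1,073,741,824 = 3.5 GiB.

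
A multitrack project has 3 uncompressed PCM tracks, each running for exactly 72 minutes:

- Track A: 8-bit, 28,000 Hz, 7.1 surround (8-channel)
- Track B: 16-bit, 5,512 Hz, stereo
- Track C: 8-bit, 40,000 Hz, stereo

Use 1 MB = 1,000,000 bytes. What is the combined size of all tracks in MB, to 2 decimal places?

exactly 72 minutes = 4,320 s.
Track A: 28,000 × 4,320 × 1 × 8 = 967,680,000 bytes.
Track B: 5,512 × 4,320 × 2 × 2 = 95,247,360 bytes.
Track C: 40,000 × 4,320 × 1 × 2 = 345,600,000 bytes.
Total = 1,408,527,360 bytes = 1408.53 MB.

1408.53 MB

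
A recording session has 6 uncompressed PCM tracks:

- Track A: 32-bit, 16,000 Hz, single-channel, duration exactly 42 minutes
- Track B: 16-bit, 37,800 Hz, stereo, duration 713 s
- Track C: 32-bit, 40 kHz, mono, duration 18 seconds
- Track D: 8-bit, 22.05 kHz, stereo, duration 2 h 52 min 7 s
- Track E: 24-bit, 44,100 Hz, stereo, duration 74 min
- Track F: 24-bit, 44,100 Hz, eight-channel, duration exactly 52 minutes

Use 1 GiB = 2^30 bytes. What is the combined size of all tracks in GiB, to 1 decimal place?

Track A: exactly 42 minutes = 2,520 s; 16,000 × 2,520 × 4 × 1 = 161,280,000 bytes.
Track B: 37,800 × 713 × 2 × 2 = 107,805,600 bytes.
Track C: 40,000 × 18 × 4 × 1 = 2,880,000 bytes.
Track D: 2 h 52 min 7 s = 10,327 s; 22,050 × 10,327 × 1 × 2 = 455,420,700 bytes.
Track E: 74 min = 4,440 s; 44,100 × 4,440 × 3 × 2 = 1,174,824,000 bytes.
Track F: exactly 52 minutes = 3,120 s; 44,100 × 3,120 × 3 × 8 = 3,302,208,000 bytes.
Total = 5,204,418,300 bytes = 4.8 GiB.

4.8 GiB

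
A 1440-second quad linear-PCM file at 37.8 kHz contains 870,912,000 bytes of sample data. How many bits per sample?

Bytes per sample = 870,912,000 / (37,800 × 1,440 × 4) = 870,912,000 / 217,728,000 = 4.
Bit depth = 4 × 8 = 32 bits.

32 bits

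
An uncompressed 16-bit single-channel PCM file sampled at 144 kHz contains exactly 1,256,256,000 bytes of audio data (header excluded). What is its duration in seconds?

Byte rate = 144,000 × 2 × 1 = 288,000 bytes/s.
Duration = 1,256,256,000 / 288,000 = 4,362 s.

4,362 seconds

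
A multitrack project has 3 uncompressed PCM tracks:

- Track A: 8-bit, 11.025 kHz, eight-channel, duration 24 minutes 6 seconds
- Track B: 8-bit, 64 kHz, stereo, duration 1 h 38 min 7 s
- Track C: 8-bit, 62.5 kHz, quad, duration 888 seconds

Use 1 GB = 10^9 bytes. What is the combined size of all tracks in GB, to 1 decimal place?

1.1 GB

Track A: 24 minutes 6 seconds = 1,446 s; 11,025 × 1,446 × 1 × 8 = 127,537,200 bytes.
Track B: 1 h 38 min 7 s = 5,887 s; 64,000 × 5,887 × 1 × 2 = 753,536,000 bytes.
Track C: 62,500 × 888 × 1 × 4 = 222,000,000 bytes.
Total = 1,103,073,200 bytes = 1.1 GB.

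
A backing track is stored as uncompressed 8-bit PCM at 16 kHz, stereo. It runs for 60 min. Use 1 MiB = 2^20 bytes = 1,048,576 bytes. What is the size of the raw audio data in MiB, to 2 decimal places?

109.86 MiB

Duration = 60 min = 3,600 s.
Bytes = 16,000 samples/s × 3,600 s × 1 bytes/sample × 2 ch = 115,200,000 bytes.
115,200,000 / 1,048,576 = 109.86 MiB.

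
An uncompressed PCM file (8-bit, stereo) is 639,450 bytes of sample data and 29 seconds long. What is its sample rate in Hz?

Bytes = sample_rate × seconds × bytes_per_sample × channels.
sample_rate = 639,450 / (29 × 1 × 2) = 639,450 / 58 = 11,025 Hz.

11,025 Hz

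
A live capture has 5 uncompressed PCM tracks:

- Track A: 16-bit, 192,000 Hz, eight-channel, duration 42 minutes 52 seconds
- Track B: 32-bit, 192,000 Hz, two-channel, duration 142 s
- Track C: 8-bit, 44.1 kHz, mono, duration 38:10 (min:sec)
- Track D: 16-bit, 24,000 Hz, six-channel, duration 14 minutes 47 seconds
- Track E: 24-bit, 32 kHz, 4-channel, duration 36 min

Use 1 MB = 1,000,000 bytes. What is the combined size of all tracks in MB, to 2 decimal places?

Track A: 42 minutes 52 seconds = 2,572 s; 192,000 × 2,572 × 2 × 8 = 7,901,184,000 bytes.
Track B: 192,000 × 142 × 4 × 2 = 218,112,000 bytes.
Track C: 38:10 (min:sec) = 2,290 s; 44,100 × 2,290 × 1 × 1 = 100,989,000 bytes.
Track D: 14 minutes 47 seconds = 887 s; 24,000 × 887 × 2 × 6 = 255,456,000 bytes.
Track E: 36 min = 2,160 s; 32,000 × 2,160 × 3 × 4 = 829,440,000 bytes.
Total = 9,305,181,000 bytes = 9305.18 MB.

9305.18 MB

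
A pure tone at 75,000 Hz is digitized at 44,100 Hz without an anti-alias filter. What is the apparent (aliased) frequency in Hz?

Nyquist = 44,100/2 = 22,050 Hz; 75,000 Hz exceeds it.
Alias = |75,000 − 2×44,100| = |75,000 − 88,200| = 13,200 Hz.

13,200 Hz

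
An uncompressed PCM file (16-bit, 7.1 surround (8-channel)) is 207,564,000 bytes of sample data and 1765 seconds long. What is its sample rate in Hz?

Bytes = sample_rate × seconds × bytes_per_sample × channels.
sample_rate = 207,564,000 / (1,765 × 2 × 8) = 207,564,000 / 28,240 = 7,350 Hz.

7,350 Hz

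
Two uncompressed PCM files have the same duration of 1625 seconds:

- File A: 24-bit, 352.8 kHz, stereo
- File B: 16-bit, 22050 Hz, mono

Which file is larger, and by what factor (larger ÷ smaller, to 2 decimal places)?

File A: 352,800 × 3 × 2 = 2,116,800 bytes/s.
File B: 22,050 × 2 × 1 = 44,100 bytes/s.
File A is larger; ratio = 3,439,800,000 / 71,662,500 = 48.00.

File A, by a factor of 48.00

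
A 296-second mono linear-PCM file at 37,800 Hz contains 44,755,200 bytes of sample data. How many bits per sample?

32 bits

Bytes per sample = 44,755,200 / (37,800 × 296 × 1) = 44,755,200 / 11,188,800 = 4.
Bit depth = 4 × 8 = 32 bits.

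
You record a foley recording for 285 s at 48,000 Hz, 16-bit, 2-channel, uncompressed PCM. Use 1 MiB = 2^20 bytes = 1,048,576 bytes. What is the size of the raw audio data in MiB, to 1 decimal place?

52.2 MiB

Bytes = 48,000 samples/s × 285 s × 2 bytes/sample × 2 ch = 54,720,000 bytes.
54,720,000 / 1,048,576 = 52.2 MiB.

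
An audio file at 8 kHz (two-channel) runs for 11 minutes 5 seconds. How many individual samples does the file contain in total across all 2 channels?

11 minutes 5 seconds = 665 s.
8,000 × 665 s × 2 ch = 10,640,000 samples.

10,640,000 samples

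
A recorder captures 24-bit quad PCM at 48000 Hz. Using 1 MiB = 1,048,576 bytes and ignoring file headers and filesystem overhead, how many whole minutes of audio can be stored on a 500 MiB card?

Uncompressed byte rate = 48,000 × 3 × 4 = 576,000 bytes/s.
Capacity = 500 × 1,048,576 = 524,288,000 bytes.
524,288,000 / 576,000 ≈ 910.22 s → 15 minutes.

15 minutes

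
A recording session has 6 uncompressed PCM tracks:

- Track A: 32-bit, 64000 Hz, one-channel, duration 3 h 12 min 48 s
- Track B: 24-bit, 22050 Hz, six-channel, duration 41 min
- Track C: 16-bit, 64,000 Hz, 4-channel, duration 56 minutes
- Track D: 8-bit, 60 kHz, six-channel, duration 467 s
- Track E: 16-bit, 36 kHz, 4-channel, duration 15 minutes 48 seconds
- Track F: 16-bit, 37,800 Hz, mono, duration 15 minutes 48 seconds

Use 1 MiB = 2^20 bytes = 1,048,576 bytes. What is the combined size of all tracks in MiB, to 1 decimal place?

Track A: 3 h 12 min 48 s = 11,568 s; 64,000 × 11,568 × 4 × 1 = 2,961,408,000 bytes.
Track B: 41 min = 2,460 s; 22,050 × 2,460 × 3 × 6 = 976,374,000 bytes.
Track C: 56 minutes = 3,360 s; 64,000 × 3,360 × 2 × 4 = 1,720,320,000 bytes.
Track D: 60,000 × 467 × 1 × 6 = 168,120,000 bytes.
Track E: 15 minutes 48 seconds = 948 s; 36,000 × 948 × 2 × 4 = 273,024,000 bytes.
Track F: 15 minutes 48 seconds = 948 s; 37,800 × 948 × 2 × 1 = 71,668,800 bytes.
Total = 6,170,914,800 bytes = 5885.0 MiB.

5885.0 MiB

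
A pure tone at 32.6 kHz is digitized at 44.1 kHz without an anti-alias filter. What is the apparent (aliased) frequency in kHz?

Nyquist = 44,100/2 = 22,050 Hz; 32,600 Hz exceeds it.
Alias = |32,600 − 1×44,100| = |32,600 − 44,100| = 11,500 Hz = 11.5 kHz.

11.5 kHz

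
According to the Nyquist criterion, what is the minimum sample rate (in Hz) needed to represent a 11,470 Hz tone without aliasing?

22,940 Hz

Minimum sample rate = 2 × 11,470 Hz = 22,940 Hz.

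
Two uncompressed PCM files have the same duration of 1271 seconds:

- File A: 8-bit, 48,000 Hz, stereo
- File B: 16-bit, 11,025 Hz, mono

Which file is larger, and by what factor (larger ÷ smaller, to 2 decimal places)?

File A, by a factor of 4.35

File A: 48,000 × 1 × 2 = 96,000 bytes/s.
File B: 11,025 × 2 × 1 = 22,050 bytes/s.
File A is larger; ratio = 122,016,000 / 28,025,550 = 4.35.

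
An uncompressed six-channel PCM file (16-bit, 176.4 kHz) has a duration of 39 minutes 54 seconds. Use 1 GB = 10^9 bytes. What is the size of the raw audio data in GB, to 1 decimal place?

5.1 GB

Duration = 39 minutes 54 seconds = 2,394 s.
Bytes = 176,400 samples/s × 2,394 s × 2 bytes/sample × 6 ch = 5,067,619,200 bytes.
5,067,619,200 / 1,000,000,000 = 5.1 GB.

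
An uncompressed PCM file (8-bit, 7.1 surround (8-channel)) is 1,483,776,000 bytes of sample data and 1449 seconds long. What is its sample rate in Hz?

Bytes = sample_rate × seconds × bytes_per_sample × channels.
sample_rate = 1,483,776,000 / (1,449 × 1 × 8) = 1,483,776,000 / 11,592 = 128,000 Hz.

128,000 Hz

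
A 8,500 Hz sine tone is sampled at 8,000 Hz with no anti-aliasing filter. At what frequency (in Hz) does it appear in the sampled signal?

Nyquist = 8,000/2 = 4,000 Hz; 8,500 Hz exceeds it.
Alias = |8,500 − 1×8,000| = |8,500 − 8,000| = 500 Hz.

500 Hz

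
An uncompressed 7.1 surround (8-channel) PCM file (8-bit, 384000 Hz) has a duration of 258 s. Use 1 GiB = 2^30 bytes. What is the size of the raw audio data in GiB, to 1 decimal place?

0.7 GiB

Bytes = 384,000 samples/s × 258 s × 1 bytes/sample × 8 ch = 792,576,000 bytes.
792,576,000 / 1,073,741,824 = 0.7 GiB.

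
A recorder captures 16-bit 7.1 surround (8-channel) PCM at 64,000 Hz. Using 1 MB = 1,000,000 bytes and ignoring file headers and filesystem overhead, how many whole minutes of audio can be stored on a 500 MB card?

8 minutes

Uncompressed byte rate = 64,000 × 2 × 8 = 1,024,000 bytes/s.
Capacity = 500 × 1,000,000 = 500,000,000 bytes.
500,000,000 / 1,024,000 ≈ 488.28 s → 8 minutes.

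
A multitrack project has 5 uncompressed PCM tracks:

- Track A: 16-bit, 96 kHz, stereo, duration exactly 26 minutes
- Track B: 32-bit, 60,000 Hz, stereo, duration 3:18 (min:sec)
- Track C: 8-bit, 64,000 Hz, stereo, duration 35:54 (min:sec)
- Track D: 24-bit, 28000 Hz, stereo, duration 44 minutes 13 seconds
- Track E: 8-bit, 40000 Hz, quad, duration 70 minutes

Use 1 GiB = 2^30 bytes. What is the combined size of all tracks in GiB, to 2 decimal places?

1.94 GiB

Track A: exactly 26 minutes = 1,560 s; 96,000 × 1,560 × 2 × 2 = 599,040,000 bytes.
Track B: 3:18 (min:sec) = 198 s; 60,000 × 198 × 4 × 2 = 95,040,000 bytes.
Track C: 35:54 (min:sec) = 2,154 s; 64,000 × 2,154 × 1 × 2 = 275,712,000 bytes.
Track D: 44 minutes 13 seconds = 2,653 s; 28,000 × 2,653 × 3 × 2 = 445,704,000 bytes.
Track E: 70 minutes = 4,200 s; 40,000 × 4,200 × 1 × 4 = 672,000,000 bytes.
Total = 2,087,496,000 bytes = 1.94 GiB.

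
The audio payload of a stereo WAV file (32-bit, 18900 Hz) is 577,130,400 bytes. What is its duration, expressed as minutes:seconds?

Byte rate = 18,900 × 4 × 2 = 151,200 bytes/s.
Duration = 577,130,400 / 151,200 = 3,817 s.
3,817 s = 63:37.

63:37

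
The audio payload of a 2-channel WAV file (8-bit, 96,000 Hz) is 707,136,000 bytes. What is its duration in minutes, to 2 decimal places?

61.38 minutes

Byte rate = 96,000 × 1 × 2 = 192,000 bytes/s.
Duration = 707,136,000 / 192,000 = 3,683 s.
3,683 s / 60 = 61.38 minutes.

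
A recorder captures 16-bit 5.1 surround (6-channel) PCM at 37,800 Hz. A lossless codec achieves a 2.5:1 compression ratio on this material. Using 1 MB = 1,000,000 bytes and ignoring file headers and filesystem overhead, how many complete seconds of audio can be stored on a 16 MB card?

88 seconds

Uncompressed byte rate = 37,800 × 2 × 6 = 453,600 bytes/s.
After 2.5:1 compression, effective rate ≈ 181440 bytes/s.
Capacity = 16 × 1,000,000 = 16,000,000 bytes.
16,000,000 / effective rate ≈ 88.18 s → 88 seconds.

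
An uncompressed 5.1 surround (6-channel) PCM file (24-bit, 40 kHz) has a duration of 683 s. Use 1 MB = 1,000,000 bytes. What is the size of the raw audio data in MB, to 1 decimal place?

491.8 MB

Bytes = 40,000 samples/s × 683 s × 3 bytes/sample × 6 ch = 491,760,000 bytes.
491,760,000 / 1,000,000 = 491.8 MB.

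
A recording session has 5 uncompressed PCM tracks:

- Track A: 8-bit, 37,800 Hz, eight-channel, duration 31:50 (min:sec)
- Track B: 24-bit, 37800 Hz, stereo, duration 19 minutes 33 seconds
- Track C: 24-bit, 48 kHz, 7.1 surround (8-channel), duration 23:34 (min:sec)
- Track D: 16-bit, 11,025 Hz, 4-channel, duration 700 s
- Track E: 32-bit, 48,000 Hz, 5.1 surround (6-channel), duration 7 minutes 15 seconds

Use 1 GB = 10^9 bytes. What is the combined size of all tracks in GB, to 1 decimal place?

3.0 GB

Track A: 31:50 (min:sec) = 1,910 s; 37,800 × 1,910 × 1 × 8 = 577,584,000 bytes.
Track B: 19 minutes 33 seconds = 1,173 s; 37,800 × 1,173 × 3 × 2 = 266,036,400 bytes.
Track C: 23:34 (min:sec) = 1,414 s; 48,000 × 1,414 × 3 × 8 = 1,628,928,000 bytes.
Track D: 11,025 × 700 × 2 × 4 = 61,740,000 bytes.
Track E: 7 minutes 15 seconds = 435 s; 48,000 × 435 × 4 × 6 = 501,120,000 bytes.
Total = 3,035,408,400 bytes = 3.0 GB.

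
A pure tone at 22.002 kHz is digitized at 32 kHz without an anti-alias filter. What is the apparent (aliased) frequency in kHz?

9.998 kHz

Nyquist = 32,000/2 = 16,000 Hz; 22,002 Hz exceeds it.
Alias = |22,002 − 1×32,000| = |22,002 − 32,000| = 9,998 Hz = 9.998 kHz.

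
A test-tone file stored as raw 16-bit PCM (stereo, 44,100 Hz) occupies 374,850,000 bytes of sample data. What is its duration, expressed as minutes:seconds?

35:25

Byte rate = 44,100 × 2 × 2 = 176,400 bytes/s.
Duration = 374,850,000 / 176,400 = 2,125 s.
2,125 s = 35:25.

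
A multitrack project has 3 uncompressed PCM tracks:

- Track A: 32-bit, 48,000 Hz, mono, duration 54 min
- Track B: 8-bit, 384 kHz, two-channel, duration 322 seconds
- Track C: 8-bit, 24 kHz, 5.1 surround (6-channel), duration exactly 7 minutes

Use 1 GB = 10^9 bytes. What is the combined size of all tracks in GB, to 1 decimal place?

Track A: 54 min = 3,240 s; 48,000 × 3,240 × 4 × 1 = 622,080,000 bytes.
Track B: 384,000 × 322 × 1 × 2 = 247,296,000 bytes.
Track C: exactly 7 minutes = 420 s; 24,000 × 420 × 1 × 6 = 60,480,000 bytes.
Total = 929,856,000 bytes = 0.9 GB.

0.9 GB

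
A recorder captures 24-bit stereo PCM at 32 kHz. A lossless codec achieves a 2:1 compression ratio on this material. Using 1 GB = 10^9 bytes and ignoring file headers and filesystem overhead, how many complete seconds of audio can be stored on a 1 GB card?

Uncompressed byte rate = 32,000 × 3 × 2 = 192,000 bytes/s.
After 2:1 compression, effective rate ≈ 96000 bytes/s.
Capacity = 1 × 1,000,000,000 = 1,000,000,000 bytes.
1,000,000,000 / effective rate ≈ 10416.67 s → 10,416 seconds.

10,416 seconds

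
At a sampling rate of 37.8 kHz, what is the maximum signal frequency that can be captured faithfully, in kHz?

18.9 kHz

Nyquist frequency = sample rate / 2 = 37,800 / 2 = 18.9 kHz.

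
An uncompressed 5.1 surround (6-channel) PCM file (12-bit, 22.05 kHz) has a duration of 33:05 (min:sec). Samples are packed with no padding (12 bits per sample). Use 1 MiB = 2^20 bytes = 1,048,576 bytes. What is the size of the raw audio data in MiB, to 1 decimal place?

Duration = 33:05 (min:sec) = 1,985 s.
Bits = 22,050 × 1,985 × 12 × 6 = 3,151,386,000 bits = 393,923,250 bytes.
393,923,250 / 1,048,576 = 375.7 MiB.

375.7 MiB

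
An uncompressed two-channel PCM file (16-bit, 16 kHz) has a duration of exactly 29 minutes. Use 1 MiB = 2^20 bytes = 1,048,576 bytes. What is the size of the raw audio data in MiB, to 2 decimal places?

Duration = exactly 29 minutes = 1,740 s.
Bytes = 16,000 samples/s × 1,740 s × 2 bytes/sample × 2 ch = 111,360,000 bytes.
111,360,000 / 1,048,576 = 106.20 MiB.

106.20 MiB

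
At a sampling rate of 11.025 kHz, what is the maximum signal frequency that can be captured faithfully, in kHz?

Nyquist frequency = sample rate / 2 = 11,025 / 2 = 5.5125 kHz.

5.5125 kHz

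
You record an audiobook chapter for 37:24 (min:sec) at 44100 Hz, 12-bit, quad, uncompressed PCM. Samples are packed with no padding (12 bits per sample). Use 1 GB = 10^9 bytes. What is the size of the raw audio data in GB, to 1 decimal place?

0.6 GB

Duration = 37:24 (min:sec) = 2,244 s.
Bits = 44,100 × 2,244 × 12 × 4 = 4,750,099,200 bits = 593,762,400 bytes.
593,762,400 / 1,000,000,000 = 0.6 GB.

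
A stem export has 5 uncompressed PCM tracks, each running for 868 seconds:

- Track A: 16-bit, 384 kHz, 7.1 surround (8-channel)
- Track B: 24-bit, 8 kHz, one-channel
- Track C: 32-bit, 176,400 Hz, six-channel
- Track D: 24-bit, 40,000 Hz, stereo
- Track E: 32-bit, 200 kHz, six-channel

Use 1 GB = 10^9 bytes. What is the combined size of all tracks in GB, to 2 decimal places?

13.40 GB

Track A: 384,000 × 868 × 2 × 8 = 5,332,992,000 bytes.
Track B: 8,000 × 868 × 3 × 1 = 20,832,000 bytes.
Track C: 176,400 × 868 × 4 × 6 = 3,674,764,800 bytes.
Track D: 40,000 × 868 × 3 × 2 = 208,320,000 bytes.
Track E: 200,000 × 868 × 4 × 6 = 4,166,400,000 bytes.
Total = 13,403,308,800 bytes = 13.40 GB.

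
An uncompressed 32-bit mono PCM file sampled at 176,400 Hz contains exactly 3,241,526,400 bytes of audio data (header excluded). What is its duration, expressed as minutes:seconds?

76:34

Byte rate = 176,400 × 4 × 1 = 705,600 bytes/s.
Duration = 3,241,526,400 / 705,600 = 4,594 s.
4,594 s = 76:34.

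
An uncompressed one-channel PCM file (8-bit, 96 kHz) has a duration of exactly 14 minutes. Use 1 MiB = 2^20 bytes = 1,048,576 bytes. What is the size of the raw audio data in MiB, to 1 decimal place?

76.9 MiB

Duration = exactly 14 minutes = 840 s.
Bytes = 96,000 samples/s × 840 s × 1 bytes/sample × 1 ch = 80,640,000 bytes.
80,640,000 / 1,048,576 = 76.9 MiB.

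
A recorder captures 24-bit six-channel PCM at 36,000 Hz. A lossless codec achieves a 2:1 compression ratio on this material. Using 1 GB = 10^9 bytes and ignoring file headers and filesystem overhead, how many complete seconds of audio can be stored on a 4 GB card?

Uncompressed byte rate = 36,000 × 3 × 6 = 648,000 bytes/s.
After 2:1 compression, effective rate ≈ 324000 bytes/s.
Capacity = 4 × 1,000,000,000 = 4,000,000,000 bytes.
4,000,000,000 / effective rate ≈ 12345.68 s → 12,345 seconds.

12,345 seconds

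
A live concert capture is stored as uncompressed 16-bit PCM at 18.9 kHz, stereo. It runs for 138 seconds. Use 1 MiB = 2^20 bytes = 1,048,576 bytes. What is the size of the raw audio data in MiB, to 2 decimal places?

9.95 MiB

Bytes = 18,900 samples/s × 138 s × 2 bytes/sample × 2 ch = 10,432,800 bytes.
10,432,800 / 1,048,576 = 9.95 MiB.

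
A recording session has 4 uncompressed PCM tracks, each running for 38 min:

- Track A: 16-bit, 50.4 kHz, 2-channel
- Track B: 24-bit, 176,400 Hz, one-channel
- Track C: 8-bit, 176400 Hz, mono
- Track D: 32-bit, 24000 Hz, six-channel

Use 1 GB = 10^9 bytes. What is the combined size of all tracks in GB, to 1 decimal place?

3.4 GB

38 min = 2,280 s.
Track A: 50,400 × 2,280 × 2 × 2 = 459,648,000 bytes.
Track B: 176,400 × 2,280 × 3 × 1 = 1,206,576,000 bytes.
Track C: 176,400 × 2,280 × 1 × 1 = 402,192,000 bytes.
Track D: 24,000 × 2,280 × 4 × 6 = 1,313,280,000 bytes.
Total = 3,381,696,000 bytes = 3.4 GB.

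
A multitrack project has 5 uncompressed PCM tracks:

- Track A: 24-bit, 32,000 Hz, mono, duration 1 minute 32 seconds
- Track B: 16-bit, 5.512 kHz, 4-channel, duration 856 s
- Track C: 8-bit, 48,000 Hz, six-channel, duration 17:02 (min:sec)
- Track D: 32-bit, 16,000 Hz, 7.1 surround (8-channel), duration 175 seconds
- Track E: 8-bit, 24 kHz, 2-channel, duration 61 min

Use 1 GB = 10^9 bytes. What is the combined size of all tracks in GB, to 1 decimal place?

Track A: 1 minute 32 seconds = 92 s; 32,000 × 92 × 3 × 1 = 8,832,000 bytes.
Track B: 5,512 × 856 × 2 × 4 = 37,746,176 bytes.
Track C: 17:02 (min:sec) = 1,022 s; 48,000 × 1,022 × 1 × 6 = 294,336,000 bytes.
Track D: 16,000 × 175 × 4 × 8 = 89,600,000 bytes.
Track E: 61 min = 3,660 s; 24,000 × 3,660 × 1 × 2 = 175,680,000 bytes.
Total = 606,194,176 bytes = 0.6 GB.

0.6 GB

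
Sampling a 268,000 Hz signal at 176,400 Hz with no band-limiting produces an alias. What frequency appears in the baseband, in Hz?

84,800 Hz

Nyquist = 176,400/2 = 88,200 Hz; 268,000 Hz exceeds it.
Alias = |268,000 − 2×176,400| = |268,000 − 352,800| = 84,800 Hz.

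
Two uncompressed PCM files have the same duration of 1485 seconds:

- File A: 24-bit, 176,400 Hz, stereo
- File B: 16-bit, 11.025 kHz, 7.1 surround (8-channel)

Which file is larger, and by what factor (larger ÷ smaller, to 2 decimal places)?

File A: 176,400 × 3 × 2 = 1,058,400 bytes/s.
File B: 11,025 × 2 × 8 = 176,400 bytes/s.
File A is larger; ratio = 1,571,724,000 / 261,954,000 = 6.00.

File A, by a factor of 6.00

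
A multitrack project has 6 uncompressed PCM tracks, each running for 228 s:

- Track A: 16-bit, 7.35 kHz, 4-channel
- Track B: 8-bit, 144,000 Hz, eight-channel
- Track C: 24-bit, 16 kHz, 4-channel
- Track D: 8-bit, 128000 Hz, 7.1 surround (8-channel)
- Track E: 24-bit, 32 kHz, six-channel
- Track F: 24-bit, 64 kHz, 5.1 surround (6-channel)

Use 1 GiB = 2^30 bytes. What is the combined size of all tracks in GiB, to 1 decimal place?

0.9 GiB

Track A: 7,350 × 228 × 2 × 4 = 13,406,400 bytes.
Track B: 144,000 × 228 × 1 × 8 = 262,656,000 bytes.
Track C: 16,000 × 228 × 3 × 4 = 43,776,000 bytes.
Track D: 128,000 × 228 × 1 × 8 = 233,472,000 bytes.
Track E: 32,000 × 228 × 3 × 6 = 131,328,000 bytes.
Track F: 64,000 × 228 × 3 × 6 = 262,656,000 bytes.
Total = 947,294,400 bytes = 0.9 GiB.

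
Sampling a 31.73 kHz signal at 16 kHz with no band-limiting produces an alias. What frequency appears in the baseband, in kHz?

0.27 kHz

Nyquist = 16,000/2 = 8,000 Hz; 31,730 Hz exceeds it.
Alias = |31,730 − 2×16,000| = |31,730 − 32,000| = 270 Hz = 0.27 kHz.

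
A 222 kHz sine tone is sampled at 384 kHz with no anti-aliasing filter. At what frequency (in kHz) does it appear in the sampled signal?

Nyquist = 384,000/2 = 192,000 Hz; 222,000 Hz exceeds it.
Alias = |222,000 − 1×384,000| = |222,000 − 384,000| = 162,000 Hz = 162 kHz.

162 kHz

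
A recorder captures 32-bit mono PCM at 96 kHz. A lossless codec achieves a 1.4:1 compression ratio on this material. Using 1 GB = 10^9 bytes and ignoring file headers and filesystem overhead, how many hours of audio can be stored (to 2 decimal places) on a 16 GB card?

16.20 hours

Uncompressed byte rate = 96,000 × 4 × 1 = 384,000 bytes/s.
After 1.4:1 compression, effective rate ≈ 274285.71 bytes/s.
Capacity = 16 × 1,000,000,000 = 16,000,000,000 bytes.
16,000,000,000 / effective rate ≈ 58333.33 s → 16.20 hours.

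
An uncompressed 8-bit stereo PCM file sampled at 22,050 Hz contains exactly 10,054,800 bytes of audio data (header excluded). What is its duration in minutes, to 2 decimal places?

Byte rate = 22,050 × 1 × 2 = 44,100 bytes/s.
Duration = 10,054,800 / 44,100 = 228 s.
228 s / 60 = 3.80 minutes.

3.80 minutes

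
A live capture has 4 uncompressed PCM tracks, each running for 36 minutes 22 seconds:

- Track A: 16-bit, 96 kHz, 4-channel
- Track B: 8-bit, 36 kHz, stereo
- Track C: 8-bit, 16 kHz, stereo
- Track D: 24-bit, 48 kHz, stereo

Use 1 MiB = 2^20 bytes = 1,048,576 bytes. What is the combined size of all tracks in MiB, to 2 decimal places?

2413.86 MiB

36 minutes 22 seconds = 2,182 s.
Track A: 96,000 × 2,182 × 2 × 4 = 1,675,776,000 bytes.
Track B: 36,000 × 2,182 × 1 × 2 = 157,104,000 bytes.
Track C: 16,000 × 2,182 × 1 × 2 = 69,824,000 bytes.
Track D: 48,000 × 2,182 × 3 × 2 = 628,416,000 bytes.
Total = 2,531,120,000 bytes = 2413.86 MiB.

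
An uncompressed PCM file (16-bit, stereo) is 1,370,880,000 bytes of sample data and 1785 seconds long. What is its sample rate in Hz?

Bytes = sample_rate × seconds × bytes_per_sample × channels.
sample_rate = 1,370,880,000 / (1,785 × 2 × 2) = 1,370,880,000 / 7,140 = 192,000 Hz.

192,000 Hz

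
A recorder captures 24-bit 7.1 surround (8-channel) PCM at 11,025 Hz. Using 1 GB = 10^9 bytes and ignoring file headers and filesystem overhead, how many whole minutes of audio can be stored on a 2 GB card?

125 minutes

Uncompressed byte rate = 11,025 × 3 × 8 = 264,600 bytes/s.
Capacity = 2 × 1,000,000,000 = 2,000,000,000 bytes.
2,000,000,000 / 264,600 ≈ 7558.58 s → 125 minutes.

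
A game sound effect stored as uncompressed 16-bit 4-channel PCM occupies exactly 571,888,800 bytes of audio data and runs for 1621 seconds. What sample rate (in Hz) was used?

44,100 Hz

Bytes = sample_rate × seconds × bytes_per_sample × channels.
sample_rate = 571,888,800 / (1,621 × 2 × 4) = 571,888,800 / 12,968 = 44,100 Hz.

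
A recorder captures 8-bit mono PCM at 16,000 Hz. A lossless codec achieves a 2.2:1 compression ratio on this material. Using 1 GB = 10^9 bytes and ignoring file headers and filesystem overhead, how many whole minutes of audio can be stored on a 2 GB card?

4,583 minutes

Uncompressed byte rate = 16,000 × 1 × 1 = 16,000 bytes/s.
After 2.2:1 compression, effective rate ≈ 7272.73 bytes/s.
Capacity = 2 × 1,000,000,000 = 2,000,000,000 bytes.
2,000,000,000 / effective rate ≈ 275000 s → 4,583 minutes.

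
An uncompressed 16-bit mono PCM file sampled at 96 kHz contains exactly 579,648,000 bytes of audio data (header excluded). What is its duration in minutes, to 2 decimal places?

50.32 minutes

Byte rate = 96,000 × 2 × 1 = 192,000 bytes/s.
Duration = 579,648,000 / 192,000 = 3,019 s.
3,019 s / 60 = 50.32 minutes.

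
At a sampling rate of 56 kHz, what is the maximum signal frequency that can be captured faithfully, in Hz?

28,000 Hz

Nyquist frequency = sample rate / 2 = 56,000 / 2 = 28,000 Hz.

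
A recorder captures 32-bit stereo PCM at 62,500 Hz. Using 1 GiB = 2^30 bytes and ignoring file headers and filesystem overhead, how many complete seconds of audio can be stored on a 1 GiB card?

2,147 seconds

Uncompressed byte rate = 62,500 × 4 × 2 = 500,000 bytes/s.
Capacity = 1 × 1,073,741,824 = 1,073,741,824 bytes.
1,073,741,824 / 500,000 ≈ 2147.48 s → 2,147 seconds.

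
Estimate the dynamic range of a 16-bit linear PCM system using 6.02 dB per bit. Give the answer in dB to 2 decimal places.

96.32 dB

16 × 6.02 = 96.32 dB.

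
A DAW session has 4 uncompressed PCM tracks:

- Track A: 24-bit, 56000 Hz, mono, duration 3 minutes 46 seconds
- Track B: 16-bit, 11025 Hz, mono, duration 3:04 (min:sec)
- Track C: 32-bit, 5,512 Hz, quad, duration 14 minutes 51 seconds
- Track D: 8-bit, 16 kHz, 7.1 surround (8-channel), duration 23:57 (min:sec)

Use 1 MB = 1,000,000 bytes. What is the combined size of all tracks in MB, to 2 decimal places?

304.54 MB

Track A: 3 minutes 46 seconds = 226 s; 56,000 × 226 × 3 × 1 = 37,968,000 bytes.
Track B: 3:04 (min:sec) = 184 s; 11,025 × 184 × 2 × 1 = 4,057,200 bytes.
Track C: 14 minutes 51 seconds = 891 s; 5,512 × 891 × 4 × 4 = 78,579,072 bytes.
Track D: 23:57 (min:sec) = 1,437 s; 16,000 × 1,437 × 1 × 8 = 183,936,000 bytes.
Total = 304,540,272 bytes = 304.54 MB.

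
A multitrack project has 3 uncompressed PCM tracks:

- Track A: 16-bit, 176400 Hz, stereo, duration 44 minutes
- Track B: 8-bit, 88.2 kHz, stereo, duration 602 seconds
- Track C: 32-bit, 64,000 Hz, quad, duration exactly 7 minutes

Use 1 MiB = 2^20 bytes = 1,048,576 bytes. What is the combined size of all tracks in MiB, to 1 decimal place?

Track A: 44 minutes = 2,640 s; 176,400 × 2,640 × 2 × 2 = 1,862,784,000 bytes.
Track B: 88,200 × 602 × 1 × 2 = 106,192,800 bytes.
Track C: exactly 7 minutes = 420 s; 64,000 × 420 × 4 × 4 = 430,080,000 bytes.
Total = 2,399,056,800 bytes = 2287.9 MiB.

2287.9 MiB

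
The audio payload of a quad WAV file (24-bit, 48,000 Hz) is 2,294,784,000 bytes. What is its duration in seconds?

3,984 seconds

Byte rate = 48,000 × 3 × 4 = 576,000 bytes/s.
Duration = 2,294,784,000 / 576,000 = 3,984 s.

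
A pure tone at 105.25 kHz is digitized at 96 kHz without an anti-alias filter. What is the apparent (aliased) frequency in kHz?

9.25 kHz

Nyquist = 96,000/2 = 48,000 Hz; 105,250 Hz exceeds it.
Alias = |105,250 − 1×96,000| = |105,250 − 96,000| = 9,250 Hz = 9.25 kHz.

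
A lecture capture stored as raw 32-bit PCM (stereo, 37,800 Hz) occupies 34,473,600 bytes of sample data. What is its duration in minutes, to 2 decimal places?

1.90 minutes

Byte rate = 37,800 × 4 × 2 = 302,400 bytes/s.
Duration = 34,473,600 / 302,400 = 114 s.
114 s / 60 = 1.90 minutes.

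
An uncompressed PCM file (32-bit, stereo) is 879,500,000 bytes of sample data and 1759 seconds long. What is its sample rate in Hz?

62,500 Hz

Bytes = sample_rate × seconds × bytes_per_sample × channels.
sample_rate = 879,500,000 / (1,759 × 4 × 2) = 879,500,000 / 14,072 = 62,500 Hz.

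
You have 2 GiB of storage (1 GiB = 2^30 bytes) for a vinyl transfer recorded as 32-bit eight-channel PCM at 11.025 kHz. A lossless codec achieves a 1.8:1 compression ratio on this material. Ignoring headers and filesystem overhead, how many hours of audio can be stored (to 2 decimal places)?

Uncompressed byte rate = 11,025 × 4 × 8 = 352,800 bytes/s.
After 1.8:1 compression, effective rate ≈ 196000 bytes/s.
Capacity = 2 × 1,073,741,824 = 2,147,483,648 bytes.
2,147,483,648 / effective rate ≈ 10956.55 s → 3.04 hours.

3.04 hours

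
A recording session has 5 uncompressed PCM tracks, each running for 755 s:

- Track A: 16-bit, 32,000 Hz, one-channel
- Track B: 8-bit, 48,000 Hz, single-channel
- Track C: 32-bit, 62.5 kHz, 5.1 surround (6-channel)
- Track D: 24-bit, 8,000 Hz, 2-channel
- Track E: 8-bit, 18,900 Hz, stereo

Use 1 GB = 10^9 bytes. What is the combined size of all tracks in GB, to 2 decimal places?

Track A: 32,000 × 755 × 2 × 1 = 48,320,000 bytes.
Track B: 48,000 × 755 × 1 × 1 = 36,240,000 bytes.
Track C: 62,500 × 755 × 4 × 6 = 1,132,500,000 bytes.
Track D: 8,000 × 755 × 3 × 2 = 36,240,000 bytes.
Track E: 18,900 × 755 × 1 × 2 = 28,539,000 bytes.
Total = 1,281,839,000 bytes = 1.28 GB.

1.28 GB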